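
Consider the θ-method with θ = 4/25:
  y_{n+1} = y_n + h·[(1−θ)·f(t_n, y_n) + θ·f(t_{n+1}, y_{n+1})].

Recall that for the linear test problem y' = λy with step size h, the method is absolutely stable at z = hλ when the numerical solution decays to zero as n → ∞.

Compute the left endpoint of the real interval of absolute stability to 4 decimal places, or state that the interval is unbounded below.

Set f=λy, z=hλ:
  y_{n+1} = y_n + z·[21/25·y_n + 4/25·y_{n+1}] ⇒ (1 − 4/25z)y_{n+1} = (1 + 21/25z)y_n
  so R(z) = (1 + 21/25z)/(1 − 4/25z).

Find x<0 with |R(x)|<1.
x=-0.42: |R|=0.6064
R=−1: 1+21/25x = −1+4/25x ⇒ -17/25x=2 ⇒ x=2/(-17/25)=-2.9412
Confirm numerically:
  x=-2.574: |R|=0.82315 <1
  x=-1.973: |R|=0.49960 <1
  x=-1.845: |R|=0.42449 <1
  x=-1.504: |R|=0.21228 <1
  x=-3.536: |R|=1.25833 >1
  x=-3.331: |R|=1.17292 >1
  x=-3.262: |R|=1.14335 >1
So |R|<1 on (-2.9412, 0).

left endpoint -2.9412.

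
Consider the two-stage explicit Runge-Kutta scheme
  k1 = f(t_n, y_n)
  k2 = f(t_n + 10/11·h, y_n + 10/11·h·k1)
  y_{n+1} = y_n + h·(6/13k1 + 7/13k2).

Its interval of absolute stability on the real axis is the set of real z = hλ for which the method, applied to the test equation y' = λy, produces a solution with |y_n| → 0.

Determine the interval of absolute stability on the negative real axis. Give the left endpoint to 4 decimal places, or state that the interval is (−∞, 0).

On y'=λy, z=hλ:
  k1=λy_n ⇒ h·k1=z·y_n;  k2=λ(1+10/11z)y_n ⇒ h·k2=z(1+10/11z)y_n
  y_{n+1}/y_n = 1 + 6/13z + 7/13z(1+10/11z) = 1 + z + 70/143z²
  Hence R(z) = 1 + z + 70/143z².

Boundary: |R(x)|=1, x<0.
x=-1.53: |R|=0.6159
R=1: x+70/143x²=0 ⇒ x=−143/70=-2.0429; min R=1−1/(4·70/143)=0.4893>−1
Confirm numerically:
  x=-1.547: |R|=0.62450 <1
  x=-1.290: |R|=0.52459 <1
  x=-1.019: |R|=0.48929 <1
  x=-2.579: |R|=1.67685 >1
  x=-2.508: |R|=1.57105 >1
So |R|<1 on (-2.0429, 0).

(-2.0429, 0).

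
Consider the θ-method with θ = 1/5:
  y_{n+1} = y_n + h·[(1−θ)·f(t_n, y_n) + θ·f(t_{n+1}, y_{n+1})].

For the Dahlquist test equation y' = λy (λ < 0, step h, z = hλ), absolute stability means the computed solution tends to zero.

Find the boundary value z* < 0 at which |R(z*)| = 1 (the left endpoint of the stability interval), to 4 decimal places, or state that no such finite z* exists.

On y'=λy, z=hλ:
  y_{n+1} = y_n + z·[4/5·y_n + 1/5·y_{n+1}] ⇒ (1 − 1/5z)y_{n+1} = (1 + 4/5z)y_n
  so R(z) = (1 + 4/5z)/(1 − 1/5z).

Need |R(x)|<1, x<0.
x=-1.15: |R|=0.0650
R=−1: 1+4/5x = −1+1/5x ⇒ -3/5x=2 ⇒ x=2/(-3/5)=-3.3333
Confirm numerically:
  x=-3.137: |R|=0.92761 <1
  x=-2.815: |R|=0.80102 <1
  x=-1.747: |R|=0.29465 <1
  x=-3.820: |R|=1.16553 >1
  x=-3.719: |R|=1.13270 >1
  x=-3.403: |R|=1.02487 >1
So |R|<1 on (-3.3333, 0).

z* = -3.3333.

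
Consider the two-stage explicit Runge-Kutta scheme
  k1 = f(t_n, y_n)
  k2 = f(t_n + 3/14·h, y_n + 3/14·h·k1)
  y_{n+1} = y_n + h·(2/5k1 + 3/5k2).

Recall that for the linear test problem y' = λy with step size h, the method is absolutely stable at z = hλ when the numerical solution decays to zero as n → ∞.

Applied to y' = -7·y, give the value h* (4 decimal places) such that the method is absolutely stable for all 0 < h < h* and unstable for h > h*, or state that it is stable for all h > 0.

With y'=λy (z=hλ):
  k1=λy_n ⇒ h·k1=z·y_n;  k2=λ(1+3/14z)y_n ⇒ h·k2=z(1+3/14z)y_n
  y_{n+1}/y_n = 1 + 2/5z + 3/5z(1+3/14z) = 1 + z + 9/70z²
  so R(z) = 1 + z + 9/70z².

Find x<0 with |R(x)|<1.
x=-1.39: |R|=0.1416
R=1: x+9/70x²=0 ⇒ x=−70/9=-7.7778; min R=1−1/(4·9/70)=-0.9444>−1
Confirm numerically:
  x=-7.553: |R|=0.78172 <1
  x=-4.811: |R|=0.83512 <1
  x=-3.564: |R|=0.93087 <1
  x=-8.037: |R|=1.26786 >1
  x=-7.945: |R|=1.17082 >1
Interval (-7.7778, 0).

(-7.7778,0); λ=-7 ⇒ h* = (70/9)/7 = 1.1111.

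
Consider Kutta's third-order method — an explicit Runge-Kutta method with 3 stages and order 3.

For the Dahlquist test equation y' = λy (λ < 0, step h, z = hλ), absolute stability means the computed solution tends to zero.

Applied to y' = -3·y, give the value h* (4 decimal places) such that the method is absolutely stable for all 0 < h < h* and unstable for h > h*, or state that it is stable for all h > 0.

With y'=λy (z=hλ):
  order 3, 3-stage ⇒ R(z)=1+z+z^2/2+z^3/6
  (e.g. R(-1.54)=0.03709, |R|=0.03709)

Need |R(x)|<1, x<0.
x=-1.54: |R|=0.0371
|R(-2.57)|=1.0966 |R(-0.99)|=0.3383 |R(-0.9)|=0.3835
Bisect:
  x_lo=-3.2746 |R|=2.7652  x_hi=-0.3633 |R|=0.6947
  mid=-1.81891 |R|=0.16765 →hi
  mid=-2.54673 |R|=1.05676 →lo
  mid=-2.18282 |R|=0.53389 →hi
  mid=-2.36478 |R|=0.77273 →hi
  mid=-2.45575 |R|=0.90872 →hi
  mid=-2.50124 |R|=0.98119 →hi
  mid=-2.52399 |R|=1.01858 →lo
  mid=-2.51262 |R|=0.99979 →hi
  mid=-2.51830 |R|=1.00916 →lo
  mid=-2.51546 |R|=1.00447 →lo
  ...
  [-2.51279,-2.51262] ⇒ x*=-2.5127
Interval (-2.5127, 0).

(-2.5127,0); λ=-3 ⇒ h* = 0.8376.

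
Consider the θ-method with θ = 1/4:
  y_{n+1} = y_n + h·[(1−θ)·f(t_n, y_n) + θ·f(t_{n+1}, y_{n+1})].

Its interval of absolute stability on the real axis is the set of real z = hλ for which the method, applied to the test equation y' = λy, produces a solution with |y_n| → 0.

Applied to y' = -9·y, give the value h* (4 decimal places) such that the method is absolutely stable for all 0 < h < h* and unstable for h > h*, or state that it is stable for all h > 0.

Set f=λy, z=hλ:
  y_{n+1} = y_n + z·[3/4·y_n + 1/4·y_{n+1}] ⇒ (1 − 1/4z)y_{n+1} = (1 + 3/4z)y_n
  ⇒ R(z) = (1 + 3/4z)/(1 − 1/4z).

Find x<0 with |R(x)|<1.
x=-1.68: |R|=0.1831
R=−1: 1+3/4x = −1+1/4x ⇒ -1/2x=2 ⇒ x=2/(-1/2)=-4.0000
Confirm numerically:
  x=-3.663: |R|=0.91204 <1
  x=-3.590: |R|=0.89196 <1
  x=-3.095: |R|=0.74489 <1
  x=-1.705: |R|=0.19544 <1
  x=-4.214: |R|=1.05211 >1
  x=-4.211: |R|=1.05139 >1
Interval (-4.0000, 0).

(-4.0000,0); λ=-9 ⇒ h* = (4)/9 = 0.4444.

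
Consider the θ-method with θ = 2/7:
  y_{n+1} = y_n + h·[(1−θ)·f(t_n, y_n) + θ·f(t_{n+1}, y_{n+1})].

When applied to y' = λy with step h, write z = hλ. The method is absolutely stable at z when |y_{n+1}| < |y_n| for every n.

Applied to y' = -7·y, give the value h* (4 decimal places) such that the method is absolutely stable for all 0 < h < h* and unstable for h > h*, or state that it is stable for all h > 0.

Set f=λy, z=hλ:
  y_{n+1} = y_n + z·[5/7·y_n + 2/7·y_{n+1}] ⇒ (1 − 2/7z)y_{n+1} = (1 + 5/7z)y_n
  Hence R(z) = (1 + 5/7z)/(1 − 2/7z).

Find x<0 with |R(x)|<1.
x=-1.17: |R|=0.1231
R=−1: 1+5/7x = −1+2/7x ⇒ -3/7x=2 ⇒ x=2/(-3/7)=-4.6667
Confirm numerically:
  x=-4.495: |R|=0.96779 <1
  x=-4.491: |R|=0.96703 <1
  x=-3.039: |R|=0.62662 <1
  x=-2.336: |R|=0.40096 <1
  x=-5.126: |R|=1.07987 >1
  x=-4.796: |R|=1.02338 >1
Interval (-4.6667, 0).

(-4.6667,0); λ=-7 ⇒ h* = (14/3)/7 = 0.6667.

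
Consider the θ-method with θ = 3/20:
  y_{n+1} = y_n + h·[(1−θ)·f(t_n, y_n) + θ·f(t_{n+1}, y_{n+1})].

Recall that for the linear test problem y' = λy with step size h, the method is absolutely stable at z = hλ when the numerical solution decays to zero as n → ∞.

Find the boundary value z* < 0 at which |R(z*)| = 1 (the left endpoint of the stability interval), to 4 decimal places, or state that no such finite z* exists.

With y'=λy (z=hλ):
  y_{n+1} = y_n + z·[17/20·y_n + 3/20·y_{n+1}] ⇒ (1 − 3/20z)y_{n+1} = (1 + 17/20z)y_n
  Hence R(z) = (1 + 17/20z)/(1 − 3/20z).

Solve |R(x)|<1 on ℝ⁻.
x=-1.66: |R|=0.3291
R=−1: 1+17/20x = −1+3/20x ⇒ -7/10x=2 ⇒ x=2/(-7/10)=-2.8571
Confirm numerically:
  x=-2.335: |R|=0.72931 <1
  x=-1.501: |R|=0.22516 <1
  x=-1.301: |R|=0.08857 <1
  x=-2.988: |R|=1.06325 >1
  x=-2.973: |R|=1.05609 >1
  x=-2.937: |R|=1.03880 >1
Stable set (-2.8571, 0).

left endpoint -2.8571.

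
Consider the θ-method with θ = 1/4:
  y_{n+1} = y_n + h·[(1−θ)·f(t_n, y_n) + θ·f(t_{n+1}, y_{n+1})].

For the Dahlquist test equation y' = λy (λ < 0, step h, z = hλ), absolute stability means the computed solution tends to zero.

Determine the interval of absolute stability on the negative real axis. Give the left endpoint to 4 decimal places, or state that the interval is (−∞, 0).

(-4.0000, 0).

Set f=λy, z=hλ:
  y_{n+1} = y_n + z·[3/4·y_n + 1/4·y_{n+1}] ⇒ (1 − 1/4z)y_{n+1} = (1 + 3/4z)y_n
  so R(z) = (1 + 3/4z)/(1 − 1/4z).

Need |R(x)|<1, x<0.
x=-0.9: |R|=0.2653
R=−1: 1+3/4x = −1+1/4x ⇒ -1/2x=2 ⇒ x=2/(-1/2)=-4.0000
Confirm numerically:
  x=-3.885: |R|=0.97083 <1
  x=-3.087: |R|=0.74235 <1
  x=-2.099: |R|=0.37662 <1
  x=-1.859: |R|=0.26916 <1
  x=-4.485: |R|=1.11432 >1
  x=-4.409: |R|=1.09728 >1
Interval (-4.0000, 0).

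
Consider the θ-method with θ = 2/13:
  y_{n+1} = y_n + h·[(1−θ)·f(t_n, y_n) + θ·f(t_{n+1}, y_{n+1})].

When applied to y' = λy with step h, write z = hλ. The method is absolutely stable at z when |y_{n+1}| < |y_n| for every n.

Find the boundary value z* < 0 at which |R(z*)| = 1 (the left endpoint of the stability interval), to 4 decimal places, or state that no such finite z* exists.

Test eqn y'=λy, z=hλ:
  y_{n+1} = y_n + z·[11/13·y_n + 2/13·y_{n+1}] ⇒ (1 − 2/13z)y_{n+1} = (1 + 11/13z)y_n
  Hence R(z) = (1 + 11/13z)/(1 − 2/13z).

Need |R(x)|<1, x<0.
x=-1.6: |R|=0.2840
R=−1: 1+11/13x = −1+2/13x ⇒ -9/13x=2 ⇒ x=2/(-9/13)=-2.8889
Confirm numerically:
  x=-2.617: |R|=0.86580 <1
  x=-2.134: |R|=0.60656 <1
  x=-1.678: |R|=0.33370 <1
  x=-1.624: |R|=0.29936 <1
  x=-3.154: |R|=1.12358 >1
  x=-3.121: |R|=1.10856 >1
So |R|<1 on (-2.8889, 0).

z* = -2.8889.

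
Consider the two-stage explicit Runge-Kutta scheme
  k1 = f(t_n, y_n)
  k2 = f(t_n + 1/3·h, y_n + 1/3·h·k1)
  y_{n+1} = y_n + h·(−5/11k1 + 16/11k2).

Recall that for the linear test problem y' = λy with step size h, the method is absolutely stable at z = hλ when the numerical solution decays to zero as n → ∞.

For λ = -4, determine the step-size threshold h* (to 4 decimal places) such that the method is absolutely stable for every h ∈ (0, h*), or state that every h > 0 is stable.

Set f=λy, z=hλ:
  k1=λy_n ⇒ h·k1=z·y_n;  k2=λ(1+1/3z)y_n ⇒ h·k2=z(1+1/3z)y_n
  y_{n+1}/y_n = 1 − 5/11z + 16/11z(1+1/3z) = 1 + z + 16/33z²
  so R(z) = 1 + z + 16/33z².

Boundary: |R(x)|=1, x<0.
x=-1.36: |R|=0.5368
R=1: x+16/33x²=0 ⇒ x=−33/16=-2.0625; min R=1−1/(4·16/33)=0.4844>−1
Confirm numerically:
  x=-1.208: |R|=0.49952 <1
  x=-1.107: |R|=0.48716 <1
  x=-0.978: |R|=0.48575 <1
  x=-0.881: |R|=0.49532 <1
  x=-2.639: |R|=1.73764 >1
  x=-2.442: |R|=1.44933 >1
  x=-2.226: |R|=1.17646 >1
Interval (-2.0625, 0).

(-2.0625,0); λ=-4 ⇒ h* = (33/16)/4 = 0.5156.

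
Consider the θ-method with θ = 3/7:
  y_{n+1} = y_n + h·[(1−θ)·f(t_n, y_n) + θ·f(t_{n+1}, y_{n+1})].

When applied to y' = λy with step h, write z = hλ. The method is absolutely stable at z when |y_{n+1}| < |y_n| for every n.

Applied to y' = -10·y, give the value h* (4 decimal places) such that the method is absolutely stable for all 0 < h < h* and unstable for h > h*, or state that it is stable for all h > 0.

Test eqn y'=λy, z=hλ:
  y_{n+1} = y_n + z·[4/7·y_n + 3/7·y_{n+1}] ⇒ (1 − 3/7z)y_{n+1} = (1 + 4/7z)y_n
  ⇒ R(z) = (1 + 4/7z)/(1 − 3/7z).

Boundary: |R(x)|=1, x<0.
x=-1.15: |R|=0.2297
R=−1: 1+4/7x = −1+3/7x ⇒ -1/7x=2 ⇒ x=2/(-1/7)=-14.0000
Confirm numerically:
  x=-13.823: |R|=0.99635 <1
  x=-11.283: |R|=0.93349 <1
  x=-10.618: |R|=0.91296 <1
  x=-8.940: |R|=0.85038 <1
  x=-14.529: |R|=1.01046 >1
  x=-14.522: |R|=1.01032 >1
  x=-14.316: |R|=1.00633 >1
Interval (-14.0000, 0).

(-14.0000,0); λ=-10 ⇒ h* = (14)/10 = 1.4000.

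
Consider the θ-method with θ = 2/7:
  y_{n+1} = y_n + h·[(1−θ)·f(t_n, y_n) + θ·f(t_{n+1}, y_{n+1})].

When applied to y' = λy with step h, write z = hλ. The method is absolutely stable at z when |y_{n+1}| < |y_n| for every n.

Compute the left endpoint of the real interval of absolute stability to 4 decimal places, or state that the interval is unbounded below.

With y'=λy (z=hλ):
  y_{n+1} = y_n + z·[5/7·y_n + 2/7·y_{n+1}] ⇒ (1 − 2/7z)y_{n+1} = (1 + 5/7z)y_n
  Hence R(z) = (1 + 5/7z)/(1 − 2/7z).

Find x<0 with |R(x)|<1.
x=-1.09: |R|=0.1688
R=−1: 1+5/7x = −1+2/7x ⇒ -3/7x=2 ⇒ x=2/(-3/7)=-4.6667
Confirm numerically:
  x=-4.570: |R|=0.98203 <1
  x=-4.484: |R|=0.96568 <1
  x=-3.492: |R|=0.74800 <1
  x=-3.427: |R|=0.73156 <1
  x=-5.244: |R|=1.09904 >1
  x=-4.998: |R|=1.05848 >1
  x=-4.715: |R|=1.00883 >1
Stable set (-4.6667, 0).

left endpoint -4.6667.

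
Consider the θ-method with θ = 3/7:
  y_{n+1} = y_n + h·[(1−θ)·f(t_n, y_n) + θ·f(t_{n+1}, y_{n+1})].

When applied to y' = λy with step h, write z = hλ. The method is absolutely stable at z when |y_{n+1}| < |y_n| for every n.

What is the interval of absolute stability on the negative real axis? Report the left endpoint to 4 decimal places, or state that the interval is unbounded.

With y'=λy (z=hλ):
  y_{n+1} = y_n + z·[4/7·y_n + 3/7·y_{n+1}] ⇒ (1 − 3/7z)y_{n+1} = (1 + 4/7z)y_n
  so R(z) = (1 + 4/7z)/(1 − 3/7z).

Boundary: |R(x)|=1, x<0.
x=-1.05: |R|=0.2759
R=−1: 1+4/7x = −1+3/7x ⇒ -1/7x=2 ⇒ x=2/(-1/7)=-14.0000
Confirm numerically:
  x=-9.392: |R|=0.86900 <1
  x=-8.725: |R|=0.84099 <1
  x=-5.837: |R|=0.66697 <1
  x=-14.412: |R|=1.00820 >1
  x=-14.364: |R|=1.00727 >1
  x=-14.286: |R|=1.00574 >1
Stable set (-14.0000, 0).

(-14.0000, 0).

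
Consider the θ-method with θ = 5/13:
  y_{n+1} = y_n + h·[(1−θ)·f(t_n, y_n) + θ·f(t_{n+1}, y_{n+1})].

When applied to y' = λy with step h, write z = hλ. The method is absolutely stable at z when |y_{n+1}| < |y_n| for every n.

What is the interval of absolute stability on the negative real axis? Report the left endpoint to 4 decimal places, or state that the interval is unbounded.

On y'=λy, z=hλ:
  y_{n+1} = y_n + z·[8/13·y_n + 5/13·y_{n+1}] ⇒ (1 − 5/13z)y_{n+1} = (1 + 8/13z)y_n
  R(z) = (1 + 8/13z)/(1 − 5/13z).

Solve |R(x)|<1 on ℝ⁻.
x=-0.82: |R|=0.3766
R=−1: 1+8/13x = −1+5/13x ⇒ -3/13x=2 ⇒ x=2/(-3/13)=-8.6667
Confirm numerically:
  x=-5.704: |R|=0.78593 <1
  x=-4.987: |R|=0.70900 <1
  x=-4.441: |R|=0.63991 <1
  x=-3.987: |R|=0.57374 <1
  x=-9.077: |R|=1.02108 >1
  x=-8.941: |R|=1.01426 >1
  x=-8.920: |R|=1.01319 >1
So |R|<1 on (-8.6667, 0).

(-8.6667, 0).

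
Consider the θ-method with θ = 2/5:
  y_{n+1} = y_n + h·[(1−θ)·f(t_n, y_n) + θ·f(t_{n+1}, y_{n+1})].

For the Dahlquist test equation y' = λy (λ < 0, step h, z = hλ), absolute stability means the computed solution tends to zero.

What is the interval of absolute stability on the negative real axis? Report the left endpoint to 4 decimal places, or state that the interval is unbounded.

On y'=λy, z=hλ:
  y_{n+1} = y_n + z·[3/5·y_n + 2/5·y_{n+1}] ⇒ (1 − 2/5z)y_{n+1} = (1 + 3/5z)y_n
  R(z) = (1 + 3/5z)/(1 − 2/5z).

Need |R(x)|<1, x<0.
x=-0.35: |R|=0.6930
R=−1: 1+3/5x = −1+2/5x ⇒ -1/5x=2 ⇒ x=2/(-1/5)=-10.0000
Confirm numerically:
  x=-7.370: |R|=0.86677 <1
  x=-6.667: |R|=0.81821 <1
  x=-6.472: |R|=0.80339 <1
  x=-4.922: |R|=0.65791 <1
  x=-10.276: |R|=1.01080 >1
  x=-10.242: |R|=1.00950 >1
  x=-10.049: |R|=1.00195 >1
Stable set (-10.0000, 0).

z∈(-10.0000,0).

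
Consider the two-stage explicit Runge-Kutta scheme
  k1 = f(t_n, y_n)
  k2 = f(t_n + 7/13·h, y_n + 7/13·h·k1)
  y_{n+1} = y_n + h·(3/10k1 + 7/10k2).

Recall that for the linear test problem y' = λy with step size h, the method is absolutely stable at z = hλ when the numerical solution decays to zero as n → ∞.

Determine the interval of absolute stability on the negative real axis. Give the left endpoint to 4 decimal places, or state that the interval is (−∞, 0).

On y'=λy, z=hλ:
  k1=λy_n ⇒ h·k1=z·y_n;  k2=λ(1+7/13z)y_n ⇒ h·k2=z(1+7/13z)y_n
  y_{n+1}/y_n = 1 + 3/10z + 7/10z(1+7/13z) = 1 + z + 49/130z²
  so R(z) = 1 + z + 49/130z².

Boundary: |R(x)|=1, x<0.
x=-0.62: |R|=0.5249
R=1: x+49/130x²=0 ⇒ x=−130/49=-2.6531; min R=1−1/(4·49/130)=0.3367>−1
Confirm numerically:
  x=-2.456: |R|=0.81758 <1
  x=-1.954: |R|=0.48514 <1
  x=-1.143: |R|=0.34943 <1
  x=-2.954: |R|=1.33507 >1
  x=-2.937: |R|=1.31433 >1
  x=-2.861: |R|=1.22424 >1
Interval (-2.6531, 0).

z∈(-2.6531,0).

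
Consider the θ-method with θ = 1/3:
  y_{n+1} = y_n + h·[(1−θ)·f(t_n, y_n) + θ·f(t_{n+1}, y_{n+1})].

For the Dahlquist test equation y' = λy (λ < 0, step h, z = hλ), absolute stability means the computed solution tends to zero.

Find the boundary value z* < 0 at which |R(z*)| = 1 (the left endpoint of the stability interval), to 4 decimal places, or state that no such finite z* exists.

left endpoint -6.0000.

Set f=λy, z=hλ:
  y_{n+1} = y_n + z·[2/3·y_n + 1/3·y_{n+1}] ⇒ (1 − 1/3z)y_{n+1} = (1 + 2/3z)y_n
  ⇒ R(z) = (1 + 2/3z)/(1 − 1/3z).

Find x<0 with |R(x)|<1.
x=-0.94: |R|=0.2843
R=−1: 1+2/3x = −1+1/3x ⇒ -1/3x=2 ⇒ x=2/(-1/3)=-6.0000
Confirm numerically:
  x=-5.440: |R|=0.93365 <1
  x=-4.876: |R|=0.85729 <1
  x=-4.414: |R|=0.78608 <1
  x=-3.890: |R|=0.69376 <1
  x=-6.219: |R|=1.02376 >1
  x=-6.068: |R|=1.00750 >1
So |R|<1 on (-6.0000, 0).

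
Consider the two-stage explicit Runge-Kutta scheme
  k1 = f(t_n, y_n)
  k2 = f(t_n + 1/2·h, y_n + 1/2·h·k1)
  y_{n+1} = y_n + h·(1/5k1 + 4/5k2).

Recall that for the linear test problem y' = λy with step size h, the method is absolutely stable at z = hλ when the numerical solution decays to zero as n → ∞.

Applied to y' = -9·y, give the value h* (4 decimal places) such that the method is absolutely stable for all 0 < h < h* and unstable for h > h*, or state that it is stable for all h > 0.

(-2.5000,0); λ=-9 ⇒ h* = (5/2)/9 = 0.2778.

On y'=λy, z=hλ:
  k1=λy_n ⇒ h·k1=z·y_n;  k2=λ(1+1/2z)y_n ⇒ h·k2=z(1+1/2z)y_n
  y_{n+1}/y_n = 1 + 1/5z + 4/5z(1+1/2z) = 1 + z + 2/5z²
  R(z) = 1 + z + 2/5z².

Find x<0 with |R(x)|<1.
x=-1.7: |R|=0.4560
R=1: x+2/5x²=0 ⇒ x=−5/2=-2.5000; min R=1−1/(4·2/5)=0.3750>−1
Confirm numerically:
  x=-2.070: |R|=0.64396 <1
  x=-1.439: |R|=0.38929 <1
  x=-1.345: |R|=0.37861 <1
  x=-2.916: |R|=1.48522 >1
  x=-2.903: |R|=1.46796 >1
  x=-2.754: |R|=1.27981 >1
So |R|<1 on (-2.5000, 0).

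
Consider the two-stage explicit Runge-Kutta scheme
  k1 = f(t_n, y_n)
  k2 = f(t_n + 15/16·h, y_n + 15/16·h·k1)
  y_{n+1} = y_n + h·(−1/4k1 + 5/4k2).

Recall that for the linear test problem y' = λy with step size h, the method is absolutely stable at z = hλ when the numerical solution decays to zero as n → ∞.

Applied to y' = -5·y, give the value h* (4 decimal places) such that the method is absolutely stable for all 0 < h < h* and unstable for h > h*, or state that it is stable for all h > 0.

Set f=λy, z=hλ:
  k1=λy_n ⇒ h·k1=z·y_n;  k2=λ(1+15/16z)y_n ⇒ h·k2=z(1+15/16z)y_n
  y_{n+1}/y_n = 1 − 1/4z + 5/4z(1+15/16z) = 1 + z + 75/64z²
  Hence R(z) = 1 + z + 75/64z².

Need |R(x)|<1, x<0.
x=-1.49: |R|=2.1117
R=1: x+75/64x²=0 ⇒ x=−64/75=-0.8533; min R=1−1/(4·75/64)=0.7867>−1
Confirm numerically:
  x=-0.723: |R|=0.88957 <1
  x=-0.595: |R|=0.81987 <1
  x=-0.454: |R|=0.78754 <1
  x=-1.079: |R|=1.28534 >1
  x=-0.914: |R|=1.06498 >1
So |R|<1 on (-0.8533, 0).

(-0.8533,0); λ=-5 ⇒ h* = (64/75)/5 = 0.1707.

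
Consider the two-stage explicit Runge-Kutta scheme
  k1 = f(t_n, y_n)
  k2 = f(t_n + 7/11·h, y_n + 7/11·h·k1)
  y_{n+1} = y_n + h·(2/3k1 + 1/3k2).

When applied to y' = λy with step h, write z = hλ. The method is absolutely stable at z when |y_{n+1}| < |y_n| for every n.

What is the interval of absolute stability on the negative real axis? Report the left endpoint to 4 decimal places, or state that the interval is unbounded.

With y'=λy (z=hλ):
  k1=λy_n ⇒ h·k1=z·y_n;  k2=λ(1+7/11z)y_n ⇒ h·k2=z(1+7/11z)y_n
  y_{n+1}/y_n = 1 + 2/3z + 1/3z(1+7/11z) = 1 + z + 7/33z²
  so R(z) = 1 + z + 7/33z².

Boundary: |R(x)|=1, x<0.
x=-1.41: |R|=0.0117
R=1: x+7/33x²=0 ⇒ x=−33/7=-4.7143; min R=1−1/(4·7/33)=-0.1786>−1
Confirm numerically:
  x=-3.555: |R|=0.12579 <1
  x=-3.210: |R|=0.02428 <1
  x=-2.800: |R|=0.13697 <1
  x=-2.789: |R|=0.13901 <1
  x=-5.291: |R|=1.64727 >1
  x=-4.921: |R|=1.21578 >1
Interval (-4.7143, 0).

z∈(-4.7143,0).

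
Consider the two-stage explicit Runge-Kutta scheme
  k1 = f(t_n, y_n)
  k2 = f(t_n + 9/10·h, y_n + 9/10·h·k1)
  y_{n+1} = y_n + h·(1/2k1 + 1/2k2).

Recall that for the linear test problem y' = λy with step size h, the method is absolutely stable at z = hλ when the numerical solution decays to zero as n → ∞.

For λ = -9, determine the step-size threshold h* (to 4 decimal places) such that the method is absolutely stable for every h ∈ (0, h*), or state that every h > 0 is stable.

(-2.2222,0); λ=-9 ⇒ h* = (20/9)/9 = 0.2469.

Set f=λy, z=hλ:
  k1=λy_n ⇒ h·k1=z·y_n;  k2=λ(1+9/10z)y_n ⇒ h·k2=z(1+9/10z)y_n
  y_{n+1}/y_n = 1 + 1/2z + 1/2z(1+9/10z) = 1 + z + 9/20z²
  R(z) = 1 + z + 9/20z².

Need |R(x)|<1, x<0.
x=-0.92: |R|=0.4609
R=1: x+9/20x²=0 ⇒ x=−20/9=-2.2222; min R=1−1/(4·9/20)=0.4444>−1
Confirm numerically:
  x=-1.583: |R|=0.54465 <1
  x=-1.062: |R|=0.44553 <1
  x=-0.932: |R|=0.45888 <1
  x=-0.901: |R|=0.46431 <1
  x=-2.613: |R|=1.45950 >1
  x=-2.475: |R|=1.28153 >1
Stable set (-2.2222, 0).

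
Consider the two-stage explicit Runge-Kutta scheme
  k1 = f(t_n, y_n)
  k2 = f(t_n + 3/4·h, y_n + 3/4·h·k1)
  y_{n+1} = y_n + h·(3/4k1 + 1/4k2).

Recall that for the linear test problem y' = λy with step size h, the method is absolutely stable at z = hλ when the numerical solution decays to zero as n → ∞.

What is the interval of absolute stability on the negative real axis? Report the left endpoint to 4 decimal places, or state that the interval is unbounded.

z∈(-5.3333,0).

With y'=λy (z=hλ):
  k1=λy_n ⇒ h·k1=z·y_n;  k2=λ(1+3/4z)y_n ⇒ h·k2=z(1+3/4z)y_n
  y_{n+1}/y_n = 1 + 3/4z + 1/4z(1+3/4z) = 1 + z + 3/16z²
  R(z) = 1 + z + 3/16z².

Boundary: |R(x)|=1, x<0.
x=-1.16: |R|=0.0923
R=1: x+3/16x²=0 ⇒ x=−16/3=-5.3333; min R=1−1/(4·3/16)=-0.3333>−1
Confirm numerically:
  x=-5.217: |R|=0.88620 <1
  x=-5.042: |R|=0.72458 <1
  x=-4.803: |R|=0.52240 <1
  x=-2.871: |R|=0.32550 <1
  x=-5.781: |R|=1.48524 >1
  x=-5.780: |R|=1.48408 >1
  x=-5.658: |R|=1.34443 >1
So |R|<1 on (-5.3333, 0).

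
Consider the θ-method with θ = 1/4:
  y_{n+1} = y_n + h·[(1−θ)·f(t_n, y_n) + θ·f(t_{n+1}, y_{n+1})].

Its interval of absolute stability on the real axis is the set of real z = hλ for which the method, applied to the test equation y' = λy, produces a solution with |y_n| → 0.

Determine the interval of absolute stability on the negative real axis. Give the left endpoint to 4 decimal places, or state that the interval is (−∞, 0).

With y'=λy (z=hλ):
  y_{n+1} = y_n + z·[3/4·y_n + 1/4·y_{n+1}] ⇒ (1 − 1/4z)y_{n+1} = (1 + 3/4z)y_n
  Hence R(z) = (1 + 3/4z)/(1 − 1/4z).

Boundary: |R(x)|=1, x<0.
x=-0.92: |R|=0.2520
R=−1: 1+3/4x = −1+1/4x ⇒ -1/2x=2 ⇒ x=2/(-1/2)=-4.0000
Confirm numerically:
  x=-3.956: |R|=0.98894 <1
  x=-2.756: |R|=0.63173 <1
  x=-2.703: |R|=0.61301 <1
  x=-4.598: |R|=1.13910 >1
  x=-4.290: |R|=1.06996 >1
  x=-4.114: |R|=1.02810 >1
So |R|<1 on (-4.0000, 0).

z∈(-4.0000,0).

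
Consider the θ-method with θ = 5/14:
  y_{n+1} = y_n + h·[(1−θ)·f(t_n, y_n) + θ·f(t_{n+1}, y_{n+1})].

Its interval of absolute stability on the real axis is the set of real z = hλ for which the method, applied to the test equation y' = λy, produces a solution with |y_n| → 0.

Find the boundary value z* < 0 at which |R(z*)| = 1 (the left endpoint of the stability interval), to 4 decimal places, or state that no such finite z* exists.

With y'=λy (z=hλ):
  y_{n+1} = y_n + z·[9/14·y_n + 5/14·y_{n+1}] ⇒ (1 − 5/14z)y_{n+1} = (1 + 9/14z)y_n
  R(z) = (1 + 9/14z)/(1 − 5/14z).

Solve |R(x)|<1 on ℝ⁻.
x=-0.52: |R|=0.5614
R=−1: 1+9/14x = −1+5/14x ⇒ -2/7x=2 ⇒ x=2/(-2/7)=-7.0000
Confirm numerically:
  x=-6.911: |R|=0.99267 <1
  x=-6.513: |R|=0.95817 <1
  x=-5.181: |R|=0.81767 <1
  x=-2.927: |R|=0.43105 <1
  x=-7.419: |R|=1.03280 >1
  x=-7.202: |R|=1.01616 >1
  x=-7.180: |R|=1.01443 >1
Stable set (-7.0000, 0).

left endpoint -7.0000.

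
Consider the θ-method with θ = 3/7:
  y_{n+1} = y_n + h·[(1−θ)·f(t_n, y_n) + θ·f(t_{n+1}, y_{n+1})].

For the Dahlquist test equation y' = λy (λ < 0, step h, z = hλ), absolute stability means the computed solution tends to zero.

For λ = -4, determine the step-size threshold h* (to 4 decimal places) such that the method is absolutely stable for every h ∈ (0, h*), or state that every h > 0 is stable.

With y'=λy (z=hλ):
  y_{n+1} = y_n + z·[4/7·y_n + 3/7·y_{n+1}] ⇒ (1 − 3/7z)y_{n+1} = (1 + 4/7z)y_n
  so R(z) = (1 + 4/7z)/(1 − 3/7z).

Solve |R(x)|<1 on ℝ⁻.
x=-1.57: |R|=0.0615
R=−1: 1+4/7x = −1+3/7x ⇒ -1/7x=2 ⇒ x=2/(-1/7)=-14.0000
Confirm numerically:
  x=-10.356: |R|=0.90428 <1
  x=-8.312: |R|=0.82189 <1
  x=-6.648: |R|=0.72714 <1
  x=-14.459: |R|=1.00911 >1
  x=-14.379: |R|=1.00756 >1
So |R|<1 on (-14.0000, 0).

(-14.0000,0); λ=-4 ⇒ h* = (14)/4 = 3.5000.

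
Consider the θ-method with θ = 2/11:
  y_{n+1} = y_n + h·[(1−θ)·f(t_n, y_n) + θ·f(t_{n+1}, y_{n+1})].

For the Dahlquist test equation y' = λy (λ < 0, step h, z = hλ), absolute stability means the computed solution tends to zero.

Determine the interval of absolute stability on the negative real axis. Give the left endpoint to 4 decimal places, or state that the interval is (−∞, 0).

z∈(-3.1429,0).

With y'=λy (z=hλ):
  y_{n+1} = y_n + z·[9/11·y_n + 2/11·y_{n+1}] ⇒ (1 − 2/11z)y_{n+1} = (1 + 9/11z)y_n
  so R(z) = (1 + 9/11z)/(1 − 2/11z).

Need |R(x)|<1, x<0.
x=-0.72: |R|=0.3633
R=−1: 1+9/11x = −1+2/11x ⇒ -7/11x=2 ⇒ x=2/(-7/11)=-3.1429
Confirm numerically:
  x=-2.382: |R|=0.66214 <1
  x=-2.373: |R|=0.65775 <1
  x=-2.257: |R|=0.60030 <1
  x=-3.667: |R|=1.20012 >1
  x=-3.222: |R|=1.03176 >1
  x=-3.183: |R|=1.01618 >1
Stable set (-3.1429, 0).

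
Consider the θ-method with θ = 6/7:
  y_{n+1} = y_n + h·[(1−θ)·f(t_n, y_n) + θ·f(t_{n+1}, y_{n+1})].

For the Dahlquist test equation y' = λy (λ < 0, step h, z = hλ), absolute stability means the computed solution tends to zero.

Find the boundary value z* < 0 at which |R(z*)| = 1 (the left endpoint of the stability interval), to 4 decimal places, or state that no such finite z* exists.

Set f=λy, z=hλ:
  y_{n+1} = y_n + z·[1/7·y_n + 6/7·y_{n+1}] ⇒ (1 − 6/7z)y_{n+1} = (1 + 1/7z)y_n
  ⇒ R(z) = (1 + 1/7z)/(1 − 6/7z).

Need |R(x)|<1, x<0.
x=-0.49: |R|=0.6549
x=-2: |R|=0.2632
x=-10: |R|=0.0448
x=-100: |R|=0.1532
θ=6/7≥1/2 ⇒ |1+1/7x|<|1−6/7x| ∀x<0 ⇒ stable on all of ℝ⁻.

interval (−∞, 0).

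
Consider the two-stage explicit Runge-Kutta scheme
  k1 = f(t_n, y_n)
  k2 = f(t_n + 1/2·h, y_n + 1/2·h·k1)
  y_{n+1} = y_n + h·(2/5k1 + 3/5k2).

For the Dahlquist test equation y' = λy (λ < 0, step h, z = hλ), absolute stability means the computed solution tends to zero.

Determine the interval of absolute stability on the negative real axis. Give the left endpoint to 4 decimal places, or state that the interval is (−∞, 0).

z∈(-3.3333,0).

Test eqn y'=λy, z=hλ:
  k1=λy_n ⇒ h·k1=z·y_n;  k2=λ(1+1/2z)y_n ⇒ h·k2=z(1+1/2z)y_n
  y_{n+1}/y_n = 1 + 2/5z + 3/5z(1+1/2z) = 1 + z + 3/10z²
  ⇒ R(z) = 1 + z + 3/10z².

Solve |R(x)|<1 on ℝ⁻.
x=-1.55: |R|=0.1707
R=1: x+3/10x²=0 ⇒ x=−10/3=-3.3333; min R=1−1/(4·3/10)=0.1667>−1
Confirm numerically:
  x=-2.892: |R|=0.61710 <1
  x=-2.604: |R|=0.43024 <1
  x=-1.879: |R|=0.18019 <1
  x=-3.813: |R|=1.54869 >1
  x=-3.667: |R|=1.36707 >1
So |R|<1 on (-3.3333, 0).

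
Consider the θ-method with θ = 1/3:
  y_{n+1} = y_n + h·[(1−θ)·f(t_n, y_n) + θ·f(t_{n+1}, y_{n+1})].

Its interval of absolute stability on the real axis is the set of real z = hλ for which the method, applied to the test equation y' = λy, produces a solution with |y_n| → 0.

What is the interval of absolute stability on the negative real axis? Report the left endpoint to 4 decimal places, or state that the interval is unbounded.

Set f=λy, z=hλ:
  y_{n+1} = y_n + z·[2/3·y_n + 1/3·y_{n+1}] ⇒ (1 − 1/3z)y_{n+1} = (1 + 2/3z)y_n
  so R(z) = (1 + 2/3z)/(1 − 1/3z).

Solve |R(x)|<1 on ℝ⁻.
x=-0.68: |R|=0.4457
R=−1: 1+2/3x = −1+1/3x ⇒ -1/3x=2 ⇒ x=2/(-1/3)=-6.0000
Confirm numerically:
  x=-4.315: |R|=0.76965 <1
  x=-3.634: |R|=0.64335 <1
  x=-3.391: |R|=0.59177 <1
  x=-6.436: |R|=1.04621 >1
  x=-6.371: |R|=1.03959 >1
So |R|<1 on (-6.0000, 0).

(-6.0000, 0).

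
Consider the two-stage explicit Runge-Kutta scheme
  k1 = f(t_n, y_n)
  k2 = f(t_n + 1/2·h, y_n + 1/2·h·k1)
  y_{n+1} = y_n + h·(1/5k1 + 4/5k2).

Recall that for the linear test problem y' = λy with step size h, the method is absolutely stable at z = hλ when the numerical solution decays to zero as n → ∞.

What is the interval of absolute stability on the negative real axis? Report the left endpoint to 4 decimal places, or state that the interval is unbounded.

Test eqn y'=λy, z=hλ:
  k1=λy_n ⇒ h·k1=z·y_n;  k2=λ(1+1/2z)y_n ⇒ h·k2=z(1+1/2z)y_n
  y_{n+1}/y_n = 1 + 1/5z + 4/5z(1+1/2z) = 1 + z + 2/5z²
  R(z) = 1 + z + 2/5z².

Solve |R(x)|<1 on ℝ⁻.
x=-1.13: |R|=0.3808
R=1: x+2/5x²=0 ⇒ x=−5/2=-2.5000; min R=1−1/(4·2/5)=0.3750>−1
Confirm numerically:
  x=-2.256: |R|=0.77981 <1
  x=-1.982: |R|=0.58933 <1
  x=-1.529: |R|=0.40614 <1
  x=-2.777: |R|=1.30769 >1
  x=-2.608: |R|=1.11267 >1
Interval (-2.5000, 0).

z∈(-2.5000,0).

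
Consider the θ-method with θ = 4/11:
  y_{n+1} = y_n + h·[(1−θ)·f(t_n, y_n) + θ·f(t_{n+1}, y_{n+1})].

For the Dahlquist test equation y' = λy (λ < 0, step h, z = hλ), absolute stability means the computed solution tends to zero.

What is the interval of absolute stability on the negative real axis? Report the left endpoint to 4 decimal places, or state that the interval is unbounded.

Set f=λy, z=hλ:
  y_{n+1} = y_n + z·[7/11·y_n + 4/11·y_{n+1}] ⇒ (1 − 4/11z)y_{n+1} = (1 + 7/11z)y_n
  R(z) = (1 + 7/11z)/(1 − 4/11z).

Find x<0 with |R(x)|<1.
x=-1.37: |R|=0.0856
R=−1: 1+7/11x = −1+4/11x ⇒ -3/11x=2 ⇒ x=2/(-3/11)=-7.3333
Confirm numerically:
  x=-6.285: |R|=0.91298 <1
  x=-6.060: |R|=0.89160 <1
  x=-5.176: |R|=0.79586 <1
  x=-4.469: |R|=0.70242 <1
  x=-7.879: |R|=1.03850 >1
  x=-7.748: |R|=1.02962 >1
  x=-7.474: |R|=1.01032 >1
Interval (-7.3333, 0).

z∈(-7.3333,0).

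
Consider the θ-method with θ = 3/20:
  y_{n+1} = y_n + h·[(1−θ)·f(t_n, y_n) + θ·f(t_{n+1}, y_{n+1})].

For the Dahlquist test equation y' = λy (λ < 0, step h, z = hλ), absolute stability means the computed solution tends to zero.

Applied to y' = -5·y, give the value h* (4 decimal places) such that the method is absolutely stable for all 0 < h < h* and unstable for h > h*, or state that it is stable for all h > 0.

(-2.8571,0); λ=-5 ⇒ h* = (20/7)/5 = 0.5714.

On y'=λy, z=hλ:
  y_{n+1} = y_n + z·[17/20·y_n + 3/20·y_{n+1}] ⇒ (1 − 3/20z)y_{n+1} = (1 + 17/20z)y_n
  so R(z) = (1 + 17/20z)/(1 − 3/20z).

Boundary: |R(x)|=1, x<0.
x=-1.46: |R|=0.1977
R=−1: 1+17/20x = −1+3/20x ⇒ -7/10x=2 ⇒ x=2/(-7/10)=-2.8571
Confirm numerically:
  x=-2.296: |R|=0.70783 <1
  x=-1.886: |R|=0.47011 <1
  x=-1.740: |R|=0.37986 <1
  x=-3.239: |R|=1.17990 >1
  x=-2.993: |R|=1.06563 >1
Interval (-2.8571, 0).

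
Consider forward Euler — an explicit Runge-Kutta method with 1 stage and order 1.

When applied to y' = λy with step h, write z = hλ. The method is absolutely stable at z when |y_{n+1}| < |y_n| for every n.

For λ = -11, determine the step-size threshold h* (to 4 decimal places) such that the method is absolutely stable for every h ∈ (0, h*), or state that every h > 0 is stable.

Set f=λy, z=hλ:
  order 1, 1-stage ⇒ R(z)=1+z
  (e.g. R(-0.56)=0.44000, |R|=0.44000)

Solve |R(x)|<1 on ℝ⁻.
x=-0.56: |R|=0.4400
|R(-2)|=1.0000 |R(-1.6)|=0.6000 |R(-0.7)|=0.3000
Bisect:
  x_lo=-2.4729 |R|=1.4729  x_hi=-0.3091 |R|=0.6909
  mid=-1.39101 |R|=0.39101 →hi
  mid=-1.93195 |R|=0.93195 →hi
  mid=-2.20243 |R|=1.20243 →lo
  mid=-2.06719 |R|=1.06719 →lo
  mid=-1.99957 |R|=0.99957 →hi
  mid=-2.03338 |R|=1.03338 →lo
  mid=-2.01648 |R|=1.01648 →lo
  ...
  [-2.00010,-1.99997] ⇒ x*=-2.0000
Interval (-2.0000, 0).

(-2.0000,0); λ=-11 ⇒ h* = 0.1818.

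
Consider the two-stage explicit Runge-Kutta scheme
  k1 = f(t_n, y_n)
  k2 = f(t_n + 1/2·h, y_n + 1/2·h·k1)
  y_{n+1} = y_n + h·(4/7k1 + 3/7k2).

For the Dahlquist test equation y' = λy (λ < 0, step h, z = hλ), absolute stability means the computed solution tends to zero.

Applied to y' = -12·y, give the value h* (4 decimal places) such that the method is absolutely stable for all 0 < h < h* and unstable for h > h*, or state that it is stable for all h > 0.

(-4.6667,0); λ=-12 ⇒ h* = (14/3)/12 = 0.3889.

Test eqn y'=λy, z=hλ:
  k1=λy_n ⇒ h·k1=z·y_n;  k2=λ(1+1/2z)y_n ⇒ h·k2=z(1+1/2z)y_n
  y_{n+1}/y_n = 1 + 4/7z + 3/7z(1+1/2z) = 1 + z + 3/14z²
  R(z) = 1 + z + 3/14z².

Solve |R(x)|<1 on ℝ⁻.
x=-1.05: |R|=0.1862
R=1: x+3/14x²=0 ⇒ x=−14/3=-4.6667; min R=1−1/(4·3/14)=-0.1667>−1
Confirm numerically:
  x=-3.901: |R|=0.35996 <1
  x=-3.616: |R|=0.18588 <1
  x=-2.938: |R|=0.08832 <1
  x=-5.082: |R|=1.45230 >1
  x=-4.957: |R|=1.30840 >1
  x=-4.954: |R|=1.30502 >1
Stable set (-4.6667, 0).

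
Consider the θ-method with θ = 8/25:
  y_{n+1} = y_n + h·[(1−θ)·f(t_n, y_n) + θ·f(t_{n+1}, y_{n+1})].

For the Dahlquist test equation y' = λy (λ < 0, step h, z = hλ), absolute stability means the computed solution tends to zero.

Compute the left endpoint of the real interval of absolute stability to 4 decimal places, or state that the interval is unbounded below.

Set f=λy, z=hλ:
  y_{n+1} = y_n + z·[17/25·y_n + 8/25·y_{n+1}] ⇒ (1 − 8/25z)y_{n+1} = (1 + 17/25z)y_n
  so R(z) = (1 + 17/25z)/(1 − 8/25z).

Need |R(x)|<1, x<0.
x=-0.87: |R|=0.3195
R=−1: 1+17/25x = −1+8/25x ⇒ -9/25x=2 ⇒ x=2/(-9/25)=-5.5556
Confirm numerically:
  x=-5.394: |R|=0.97867 <1
  x=-5.199: |R|=0.95181 <1
  x=-3.336: |R|=0.61353 <1
  x=-5.947: |R|=1.04854 >1
  x=-5.639: |R|=1.01071 >1
So |R|<1 on (-5.5556, 0).

z* = -5.5556.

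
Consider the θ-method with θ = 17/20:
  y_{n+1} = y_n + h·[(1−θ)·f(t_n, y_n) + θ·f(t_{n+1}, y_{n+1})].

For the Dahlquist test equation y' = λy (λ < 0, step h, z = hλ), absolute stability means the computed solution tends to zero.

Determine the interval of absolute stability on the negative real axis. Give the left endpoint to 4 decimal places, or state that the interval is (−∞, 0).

On y'=λy, z=hλ:
  y_{n+1} = y_n + z·[3/20·y_n + 17/20·y_{n+1}] ⇒ (1 − 17/20z)y_{n+1} = (1 + 3/20z)y_n
  ⇒ R(z) = (1 + 3/20z)/(1 − 17/20z).

Boundary: |R(x)|=1, x<0.
x=-1.64: |R|=0.3150
x=-2: |R|=0.2593
x=-10: |R|=0.0526
x=-100: |R|=0.1628
θ=17/20≥1/2 ⇒ |1+3/20x|<|1−17/20x| ∀x<0 ⇒ interval (−∞,0).

(−∞, 0) — no finite endpoint.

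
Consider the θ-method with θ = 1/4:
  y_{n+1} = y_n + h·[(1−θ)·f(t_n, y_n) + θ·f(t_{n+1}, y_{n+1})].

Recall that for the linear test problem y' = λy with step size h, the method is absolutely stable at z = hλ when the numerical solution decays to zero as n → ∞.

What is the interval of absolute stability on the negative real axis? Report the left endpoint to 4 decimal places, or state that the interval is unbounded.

Set f=λy, z=hλ:
  y_{n+1} = y_n + z·[3/4·y_n + 1/4·y_{n+1}] ⇒ (1 − 1/4z)y_{n+1} = (1 + 3/4z)y_n
  so R(z) = (1 + 3/4z)/(1 − 1/4z).

Boundary: |R(x)|=1, x<0.
x=-1.07: |R|=0.1558
R=−1: 1+3/4x = −1+1/4x ⇒ -1/2x=2 ⇒ x=2/(-1/2)=-4.0000
Confirm numerically:
  x=-3.273: |R|=0.80008 <1
  x=-3.085: |R|=0.74171 <1
  x=-2.708: |R|=0.61479 <1
  x=-1.930: |R|=0.30185 <1
  x=-4.387: |R|=1.09229 >1
  x=-4.046: |R|=1.01143 >1
Interval (-4.0000, 0).

z∈(-4.0000,0).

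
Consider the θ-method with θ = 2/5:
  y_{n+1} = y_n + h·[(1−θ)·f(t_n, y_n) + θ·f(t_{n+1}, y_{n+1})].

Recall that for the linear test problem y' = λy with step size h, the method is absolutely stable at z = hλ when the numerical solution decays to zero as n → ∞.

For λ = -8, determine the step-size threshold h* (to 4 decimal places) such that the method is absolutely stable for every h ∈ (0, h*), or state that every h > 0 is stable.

(-10.0000,0); λ=-8 ⇒ h* = (10)/8 = 1.2500.

Set f=λy, z=hλ:
  y_{n+1} = y_n + z·[3/5·y_n + 2/5·y_{n+1}] ⇒ (1 − 2/5z)y_{n+1} = (1 + 3/5z)y_n
  Hence R(z) = (1 + 3/5z)/(1 − 2/5z).

Need |R(x)|<1, x<0.
x=-1.26: |R|=0.1622
R=−1: 1+3/5x = −1+2/5x ⇒ -1/5x=2 ⇒ x=2/(-1/5)=-10.0000
Confirm numerically:
  x=-7.736: |R|=0.88941 <1
  x=-7.093: |R|=0.84848 <1
  x=-6.531: |R|=0.80794 <1
  x=-5.866: |R|=0.75293 <1
  x=-10.505: |R|=1.01942 >1
  x=-10.287: |R|=1.01122 >1
  x=-10.026: |R|=1.00104 >1
Interval (-10.0000, 0).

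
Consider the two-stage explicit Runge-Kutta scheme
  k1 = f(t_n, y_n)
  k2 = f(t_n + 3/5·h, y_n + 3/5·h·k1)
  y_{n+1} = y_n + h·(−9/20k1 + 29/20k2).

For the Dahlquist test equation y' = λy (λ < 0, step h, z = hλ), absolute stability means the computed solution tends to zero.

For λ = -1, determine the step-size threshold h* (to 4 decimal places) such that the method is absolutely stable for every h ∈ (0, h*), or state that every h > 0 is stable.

With y'=λy (z=hλ):
  k1=λy_n ⇒ h·k1=z·y_n;  k2=λ(1+3/5z)y_n ⇒ h·k2=z(1+3/5z)y_n
  y_{n+1}/y_n = 1 − 9/20z + 29/20z(1+3/5z) = 1 + z + 87/100z²
  ⇒ R(z) = 1 + z + 87/100z².

Find x<0 with |R(x)|<1.
x=-1.43: |R|=1.3491
R=1: x+87/100x²=0 ⇒ x=−100/87=-1.1494; min R=1−1/(4·87/100)=0.7126>−1
Confirm numerically:
  x=-1.085: |R|=0.93919 <1
  x=-0.932: |R|=0.82370 <1
  x=-0.926: |R|=0.82000 <1
  x=-1.579: |R|=1.59012 >1
  x=-1.466: |R|=1.40377 >1
  x=-1.284: |R|=1.15033 >1
So |R|<1 on (-1.1494, 0).

(-1.1494,0); λ=-1 ⇒ h* = (100/87)/1 = 1.1494.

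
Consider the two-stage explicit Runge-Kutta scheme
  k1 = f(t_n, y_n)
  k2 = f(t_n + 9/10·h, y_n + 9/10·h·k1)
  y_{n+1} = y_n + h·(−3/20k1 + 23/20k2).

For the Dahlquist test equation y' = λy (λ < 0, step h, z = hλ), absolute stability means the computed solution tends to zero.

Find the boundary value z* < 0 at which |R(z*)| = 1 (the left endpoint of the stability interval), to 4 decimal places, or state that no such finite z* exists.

On y'=λy, z=hλ:
  k1=λy_n ⇒ h·k1=z·y_n;  k2=λ(1+9/10z)y_n ⇒ h·k2=z(1+9/10z)y_n
  y_{n+1}/y_n = 1 − 3/20z + 23/20z(1+9/10z) = 1 + z + 207/200z²
  ⇒ R(z) = 1 + z + 207/200z².

Need |R(x)|<1, x<0.
x=-0.94: |R|=0.9745
R=1: x+207/200x²=0 ⇒ x=−200/207=-0.9662; min R=1−1/(4·207/200)=0.7585>−1
Confirm numerically:
  x=-0.798: |R|=0.86109 <1
  x=-0.781: |R|=0.85031 <1
  x=-0.603: |R|=0.77334 <1
  x=-0.582: |R|=0.76858 <1
  x=-1.543: |R|=1.92118 >1
  x=-1.163: |R|=1.23691 >1
So |R|<1 on (-0.9662, 0).

z* = -0.9662.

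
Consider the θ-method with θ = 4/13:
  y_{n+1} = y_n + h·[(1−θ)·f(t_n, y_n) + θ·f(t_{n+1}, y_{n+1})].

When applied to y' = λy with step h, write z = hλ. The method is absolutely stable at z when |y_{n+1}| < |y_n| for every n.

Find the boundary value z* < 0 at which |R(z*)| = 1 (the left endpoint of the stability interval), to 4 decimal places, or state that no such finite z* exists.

z* = -5.2000.

On y'=λy, z=hλ:
  y_{n+1} = y_n + z·[9/13·y_n + 4/13·y_{n+1}] ⇒ (1 − 4/13z)y_{n+1} = (1 + 9/13z)y_n
  R(z) = (1 + 9/13z)/(1 − 4/13z).

Boundary: |R(x)|=1, x<0.
x=-1.41: |R|=0.0166
R=−1: 1+9/13x = −1+4/13x ⇒ -5/13x=2 ⇒ x=2/(-5/13)=-5.2000
Confirm numerically:
  x=-3.222: |R|=0.61797 <1
  x=-2.594: |R|=0.44259 <1
  x=-2.158: |R|=0.29687 <1
  x=-5.401: |R|=1.02904 >1
  x=-5.390: |R|=1.02749 >1
  x=-5.311: |R|=1.01621 >1
Interval (-5.2000, 0).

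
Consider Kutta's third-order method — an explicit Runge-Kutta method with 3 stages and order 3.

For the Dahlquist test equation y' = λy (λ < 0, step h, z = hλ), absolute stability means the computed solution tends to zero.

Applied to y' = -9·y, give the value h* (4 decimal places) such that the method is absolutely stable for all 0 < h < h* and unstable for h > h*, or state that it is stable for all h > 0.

(-2.5127,0); λ=-9 ⇒ h* = 0.2792.

On y'=λy, z=hλ:
  order 3, 3-stage ⇒ R(z)=1+z+z^2/2+z^3/6
  (e.g. R(-1.28)=0.18967, |R|=0.18967)

Solve |R(x)|<1 on ℝ⁻.
x=-1.28: |R|=0.1897
|R(-2.39)|=0.8093 |R(-2.11)|=0.4496 |R(-0.7)|=0.4878
Bisect:
  x_lo=-2.9588 |R|=1.8987  x_hi=-0.0593 |R|=0.9425
  mid=-1.50905 |R|=0.05683 →hi
  mid=-2.23393 |R|=0.59676 →hi
  mid=-2.59638 |R|=1.14290 →lo
  mid=-2.41516 |R|=0.84659 →hi
  mid=-2.50577 |R|=0.98856 →hi
  mid=-2.55107 |R|=1.06414 →lo
  mid=-2.52842 |R|=1.02596 →lo
  ...
  [-2.51285,-2.51267] ⇒ x*=-2.5127
So |R|<1 on (-2.5127, 0).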